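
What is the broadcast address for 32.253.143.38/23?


Network: 32.253.142.0/23
Host bits = 9
Set all host bits to 1:
Broadcast: 32.253.143.255


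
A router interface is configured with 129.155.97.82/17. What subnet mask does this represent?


/17 means 17 network bits, 15 host bits
Binary: 11111111111111111000000000000000
Mask: 255.255.128.0


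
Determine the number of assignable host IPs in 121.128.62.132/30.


Host bits = 32 - 30 = 2
Total addresses = 2^2 = 4
Usable = total - 2 (network and broadcast)
Usable hosts: 2


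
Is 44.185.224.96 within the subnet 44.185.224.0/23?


Subnet network: 44.185.224.0
Test IP AND mask: 44.185.224.0
Yes, 44.185.224.96 is in 44.185.224.0/23


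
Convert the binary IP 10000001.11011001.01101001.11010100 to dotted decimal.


10000001 = 129
11011001 = 217
01101001 = 105
11010100 = 212
IP: 129.217.105.212


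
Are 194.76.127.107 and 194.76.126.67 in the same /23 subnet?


Mask: 255.255.254.0
194.76.127.107 AND mask = 194.76.126.0
194.76.126.67 AND mask = 194.76.126.0
Yes, same subnet (194.76.126.0)


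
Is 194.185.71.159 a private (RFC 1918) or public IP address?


RFC 1918 private ranges:
  10.0.0.0/8 (10.0.0.0 - 10.255.255.255)
  172.16.0.0/12 (172.16.0.0 - 172.31.255.255)
  192.168.0.0/16 (192.168.0.0 - 192.168.255.255)
Public (not in any RFC 1918 range)


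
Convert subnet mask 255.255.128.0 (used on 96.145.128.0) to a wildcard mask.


Subnet mask: 255.255.128.0
Wildcard = 255.255.255.255 - subnet mask
255 - 255 = 0
255 - 255 = 0
255 - 128 = 127
255 - 0 = 255
Wildcard: 0.0.127.255


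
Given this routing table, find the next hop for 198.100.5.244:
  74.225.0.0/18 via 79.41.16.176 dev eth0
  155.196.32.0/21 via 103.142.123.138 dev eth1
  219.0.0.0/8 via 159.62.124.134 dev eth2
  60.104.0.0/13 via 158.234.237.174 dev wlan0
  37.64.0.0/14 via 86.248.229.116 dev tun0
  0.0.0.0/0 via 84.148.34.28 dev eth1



Longest prefix match for 198.100.5.244:
  /18 74.225.0.0: no
  /21 155.196.32.0: no
  /8 219.0.0.0: no
  /13 60.104.0.0: no
  /14 37.64.0.0: no
  /0 0.0.0.0: MATCH
Selected: next-hop 84.148.34.28 via eth1 (matched /0)


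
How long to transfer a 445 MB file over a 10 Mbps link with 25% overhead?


Effective throughput = 10 * (1 - 25/100) = 7.5 Mbps
File size in Mb = 445 * 8 = 3560 Mb
Time = 3560 / 7.5
Time = 474.6667 seconds


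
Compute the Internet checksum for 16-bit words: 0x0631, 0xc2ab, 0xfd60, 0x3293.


Sum all words (with carry folding):
+ 0x0631 = 0x0631
+ 0xc2ab = 0xc8dc
+ 0xfd60 = 0xc63d
+ 0x3293 = 0xf8d0
One's complement: ~0xf8d0
Checksum = 0x072f


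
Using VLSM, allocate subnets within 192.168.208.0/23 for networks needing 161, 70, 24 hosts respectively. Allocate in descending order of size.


161 hosts -> /24 (254 usable): 192.168.208.0/24
70 hosts -> /25 (126 usable): 192.168.209.0/25
24 hosts -> /27 (30 usable): 192.168.209.128/27
Allocation: 192.168.208.0/24 (161 hosts, 254 usable); 192.168.209.0/25 (70 hosts, 126 usable); 192.168.209.128/27 (24 hosts, 30 usable)


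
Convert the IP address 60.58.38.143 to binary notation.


60 = 00111100
58 = 00111010
38 = 00100110
143 = 10001111
Binary: 00111100.00111010.00100110.10001111


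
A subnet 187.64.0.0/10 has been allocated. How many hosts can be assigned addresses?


Host bits = 32 - 10 = 22
Total addresses = 2^22 = 4194304
Usable = total - 2 (network and broadcast)
Usable hosts: 4194302


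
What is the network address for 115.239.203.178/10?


IP:   01110011.11101111.11001011.10110010
Mask: 11111111.11000000.00000000.00000000
AND operation:
Net:  01110011.11000000.00000000.00000000
Network: 115.192.0.0/10


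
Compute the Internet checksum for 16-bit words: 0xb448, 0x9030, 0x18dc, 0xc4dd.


Sum all words (with carry folding):
+ 0xb448 = 0xb448
+ 0x9030 = 0x4479
+ 0x18dc = 0x5d55
+ 0xc4dd = 0x2233
One's complement: ~0x2233
Checksum = 0xddcc


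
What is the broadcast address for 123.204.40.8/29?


Network: 123.204.40.8/29
Host bits = 3
Set all host bits to 1:
Broadcast: 123.204.40.15


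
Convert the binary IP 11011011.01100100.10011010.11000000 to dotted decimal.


11011011 = 219
01100100 = 100
10011010 = 154
11000000 = 192
IP: 219.100.154.192


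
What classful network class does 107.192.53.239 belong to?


First octet: 107
Binary: 01101011
0xxxxxxx -> Class A (1-126)
Class A, default mask 255.0.0.0 (/8)


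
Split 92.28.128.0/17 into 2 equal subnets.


New prefix = 17 + 1 = 18
Each subnet has 16384 addresses
  92.28.128.0/18
  92.28.192.0/18
Subnets: 92.28.128.0/18, 92.28.192.0/18


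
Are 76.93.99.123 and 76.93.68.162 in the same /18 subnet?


Mask: 255.255.192.0
76.93.99.123 AND mask = 76.93.64.0
76.93.68.162 AND mask = 76.93.64.0
Yes, same subnet (76.93.64.0)


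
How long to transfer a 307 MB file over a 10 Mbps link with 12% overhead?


Effective throughput = 10 * (1 - 12/100) = 8.8 Mbps
File size in Mb = 307 * 8 = 2456 Mb
Time = 2456 / 8.8
Time = 279.0909 seconds


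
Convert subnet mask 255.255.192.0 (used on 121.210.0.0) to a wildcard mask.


Subnet mask: 255.255.192.0
Wildcard = 255.255.255.255 - subnet mask
255 - 255 = 0
255 - 255 = 0
255 - 192 = 63
255 - 0 = 255
Wildcard: 0.0.63.255


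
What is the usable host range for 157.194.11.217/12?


Network: 157.192.0.0
Broadcast: 157.207.255.255
First usable = network + 1
Last usable = broadcast - 1
Range: 157.192.0.1 to 157.207.255.254


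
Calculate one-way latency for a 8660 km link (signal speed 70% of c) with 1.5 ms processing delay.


Speed = 0.7 * 3e5 km/s = 210000 km/s
Propagation delay = 8660 / 210000 = 0.0412 s = 41.2381 ms
Processing delay = 1.5 ms
Total one-way latency = 42.7381 ms


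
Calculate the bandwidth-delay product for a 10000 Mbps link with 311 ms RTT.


BDP = bandwidth * RTT
= 10000 Mbps * 311 ms
= 10000 * 1e6 * 311 / 1000 bits
= 3110000000 bits
= 388750000 bytes
= 379638.6719 KB
BDP = 3110000000 bits (388750000 bytes)


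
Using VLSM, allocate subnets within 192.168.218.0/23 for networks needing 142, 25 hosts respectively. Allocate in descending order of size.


142 hosts -> /24 (254 usable): 192.168.218.0/24
25 hosts -> /27 (30 usable): 192.168.219.0/27
Allocation: 192.168.218.0/24 (142 hosts, 254 usable); 192.168.219.0/27 (25 hosts, 30 usable)


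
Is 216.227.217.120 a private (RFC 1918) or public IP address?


RFC 1918 private ranges:
  10.0.0.0/8 (10.0.0.0 - 10.255.255.255)
  172.16.0.0/12 (172.16.0.0 - 172.31.255.255)
  192.168.0.0/16 (192.168.0.0 - 192.168.255.255)
Public (not in any RFC 1918 range)


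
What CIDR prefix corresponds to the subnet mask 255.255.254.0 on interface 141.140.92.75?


Binary: 11111111.11111111.11111110.00000000
Count leading 1s
Prefix: /23


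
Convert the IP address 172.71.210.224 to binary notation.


172 = 10101100
71 = 01000111
210 = 11010010
224 = 11100000
Binary: 10101100.01000111.11010010.11100000


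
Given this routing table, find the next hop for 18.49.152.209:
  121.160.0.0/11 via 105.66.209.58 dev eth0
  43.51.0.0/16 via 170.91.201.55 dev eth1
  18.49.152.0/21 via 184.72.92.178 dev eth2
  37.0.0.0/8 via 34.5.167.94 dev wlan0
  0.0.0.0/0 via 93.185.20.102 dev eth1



Longest prefix match for 18.49.152.209:
  /11 121.160.0.0: no
  /16 43.51.0.0: no
  /21 18.49.152.0: MATCH
  /8 37.0.0.0: no
  /0 0.0.0.0: MATCH
Selected: next-hop 184.72.92.178 via eth2 (matched /21)


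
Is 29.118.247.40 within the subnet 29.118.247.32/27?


Subnet network: 29.118.247.32
Test IP AND mask: 29.118.247.32
Yes, 29.118.247.40 is in 29.118.247.32/27


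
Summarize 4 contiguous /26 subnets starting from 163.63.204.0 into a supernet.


Original prefix: /26
Number of subnets: 4 = 2^2
New prefix = 26 - 2 = 24
Supernet: 163.63.204.0/24


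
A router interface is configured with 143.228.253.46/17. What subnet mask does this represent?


/17 means 17 network bits, 15 host bits
Binary: 11111111111111111000000000000000
Mask: 255.255.128.0


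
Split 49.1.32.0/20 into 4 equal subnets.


New prefix = 20 + 2 = 22
Each subnet has 1024 addresses
  49.1.32.0/22
  49.1.36.0/22
  49.1.40.0/22
  49.1.44.0/22
Subnets: 49.1.32.0/22, 49.1.36.0/22, 49.1.40.0/22, 49.1.44.0/22


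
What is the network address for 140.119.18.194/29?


IP:   10001100.01110111.00010010.11000010
Mask: 11111111.11111111.11111111.11111000
AND operation:
Net:  10001100.01110111.00010010.11000000
Network: 140.119.18.192/29


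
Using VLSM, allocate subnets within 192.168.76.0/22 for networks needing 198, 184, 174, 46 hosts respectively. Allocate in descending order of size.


198 hosts -> /24 (254 usable): 192.168.76.0/24
184 hosts -> /24 (254 usable): 192.168.77.0/24
174 hosts -> /24 (254 usable): 192.168.78.0/24
46 hosts -> /26 (62 usable): 192.168.79.0/26
Allocation: 192.168.76.0/24 (198 hosts, 254 usable); 192.168.77.0/24 (184 hosts, 254 usable); 192.168.78.0/24 (174 hosts, 254 usable); 192.168.79.0/26 (46 hosts, 62 usable)


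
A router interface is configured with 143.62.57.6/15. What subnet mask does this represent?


/15 means 15 network bits, 17 host bits
Binary: 11111111111111100000000000000000
Mask: 255.254.0.0


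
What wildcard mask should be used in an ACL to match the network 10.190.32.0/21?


Subnet mask: 255.255.248.0
Wildcard = 255.255.255.255 - subnet mask
255 - 255 = 0
255 - 255 = 0
255 - 248 = 7
255 - 0 = 255
Wildcard: 0.0.7.255


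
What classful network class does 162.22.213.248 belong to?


First octet: 162
Binary: 10100010
10xxxxxx -> Class B (128-191)
Class B, default mask 255.255.0.0 (/16)


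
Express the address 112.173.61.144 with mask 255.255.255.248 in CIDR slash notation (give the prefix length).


Binary: 11111111.11111111.11111111.11111000
Count leading 1s
Prefix: /29


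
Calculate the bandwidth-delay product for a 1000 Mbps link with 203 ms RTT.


BDP = bandwidth * RTT
= 1000 Mbps * 203 ms
= 1000 * 1e6 * 203 / 1000 bits
= 203000000 bits
= 25375000 bytes
= 24780.2734 KB
BDP = 203000000 bits (25375000 bytes)


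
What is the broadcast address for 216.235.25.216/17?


Network: 216.235.0.0/17
Host bits = 15
Set all host bits to 1:
Broadcast: 216.235.127.255


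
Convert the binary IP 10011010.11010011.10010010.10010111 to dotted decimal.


10011010 = 154
11010011 = 211
10010010 = 146
10010111 = 151
IP: 154.211.146.151


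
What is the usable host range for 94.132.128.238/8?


Network: 94.0.0.0
Broadcast: 94.255.255.255
First usable = network + 1
Last usable = broadcast - 1
Range: 94.0.0.1 to 94.255.255.254


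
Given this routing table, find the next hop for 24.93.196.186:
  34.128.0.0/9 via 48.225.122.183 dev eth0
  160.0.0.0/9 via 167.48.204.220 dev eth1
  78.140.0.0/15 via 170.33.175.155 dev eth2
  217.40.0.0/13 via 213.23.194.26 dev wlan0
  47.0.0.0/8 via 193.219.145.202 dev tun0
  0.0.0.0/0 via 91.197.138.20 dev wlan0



Longest prefix match for 24.93.196.186:
  /9 34.128.0.0: no
  /9 160.0.0.0: no
  /15 78.140.0.0: no
  /13 217.40.0.0: no
  /8 47.0.0.0: no
  /0 0.0.0.0: MATCH
Selected: next-hop 91.197.138.20 via wlan0 (matched /0)


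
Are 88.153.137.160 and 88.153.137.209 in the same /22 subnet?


Mask: 255.255.252.0
88.153.137.160 AND mask = 88.153.136.0
88.153.137.209 AND mask = 88.153.136.0
Yes, same subnet (88.153.136.0)


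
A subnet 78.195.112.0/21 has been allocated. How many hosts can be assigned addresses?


Host bits = 32 - 21 = 11
Total addresses = 2^11 = 2048
Usable = total - 2 (network and broadcast)
Usable hosts: 2046


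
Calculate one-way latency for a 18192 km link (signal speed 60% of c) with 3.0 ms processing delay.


Speed = 0.6 * 3e5 km/s = 180000 km/s
Propagation delay = 18192 / 180000 = 0.1011 s = 101.0667 ms
Processing delay = 3.0 ms
Total one-way latency = 104.0667 ms


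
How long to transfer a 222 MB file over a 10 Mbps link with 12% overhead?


Effective throughput = 10 * (1 - 12/100) = 8.8 Mbps
File size in Mb = 222 * 8 = 1776 Mb
Time = 1776 / 8.8
Time = 201.8182 seconds


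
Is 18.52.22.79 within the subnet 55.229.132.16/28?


Subnet network: 55.229.132.16
Test IP AND mask: 18.52.22.64
No, 18.52.22.79 is not in 55.229.132.16/28


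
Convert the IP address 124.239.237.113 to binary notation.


124 = 01111100
239 = 11101111
237 = 11101101
113 = 01110001
Binary: 01111100.11101111.11101101.01110001


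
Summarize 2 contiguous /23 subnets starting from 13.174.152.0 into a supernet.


Original prefix: /23
Number of subnets: 2 = 2^1
New prefix = 23 - 1 = 22
Supernet: 13.174.152.0/22


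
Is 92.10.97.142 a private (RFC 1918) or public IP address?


RFC 1918 private ranges:
  10.0.0.0/8 (10.0.0.0 - 10.255.255.255)
  172.16.0.0/12 (172.16.0.0 - 172.31.255.255)
  192.168.0.0/16 (192.168.0.0 - 192.168.255.255)
Public (not in any RFC 1918 range)


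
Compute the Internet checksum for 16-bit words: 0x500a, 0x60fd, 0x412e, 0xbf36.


Sum all words (with carry folding):
+ 0x500a = 0x500a
+ 0x60fd = 0xb107
+ 0x412e = 0xf235
+ 0xbf36 = 0xb16c
One's complement: ~0xb16c
Checksum = 0x4e93


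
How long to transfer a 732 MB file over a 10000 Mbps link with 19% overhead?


Effective throughput = 10000 * (1 - 19/100) = 8100.0 Mbps
File size in Mb = 732 * 8 = 5856 Mb
Time = 5856 / 8100.0
Time = 0.723 seconds


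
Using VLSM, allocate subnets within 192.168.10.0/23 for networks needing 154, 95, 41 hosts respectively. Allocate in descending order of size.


154 hosts -> /24 (254 usable): 192.168.10.0/24
95 hosts -> /25 (126 usable): 192.168.11.0/25
41 hosts -> /26 (62 usable): 192.168.11.128/26
Allocation: 192.168.10.0/24 (154 hosts, 254 usable); 192.168.11.0/25 (95 hosts, 126 usable); 192.168.11.128/26 (41 hosts, 62 usable)


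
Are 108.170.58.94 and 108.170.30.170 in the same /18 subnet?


Mask: 255.255.192.0
108.170.58.94 AND mask = 108.170.0.0
108.170.30.170 AND mask = 108.170.0.0
Yes, same subnet (108.170.0.0)


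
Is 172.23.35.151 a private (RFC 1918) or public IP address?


RFC 1918 private ranges:
  10.0.0.0/8 (10.0.0.0 - 10.255.255.255)
  172.16.0.0/12 (172.16.0.0 - 172.31.255.255)
  192.168.0.0/16 (192.168.0.0 - 192.168.255.255)
Private (in 172.16.0.0/12)


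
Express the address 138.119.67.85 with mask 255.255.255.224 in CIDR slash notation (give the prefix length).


Binary: 11111111.11111111.11111111.11100000
Count leading 1s
Prefix: /27


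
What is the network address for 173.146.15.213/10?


IP:   10101101.10010010.00001111.11010101
Mask: 11111111.11000000.00000000.00000000
AND operation:
Net:  10101101.10000000.00000000.00000000
Network: 173.128.0.0/10


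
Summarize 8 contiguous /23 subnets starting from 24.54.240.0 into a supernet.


Original prefix: /23
Number of subnets: 8 = 2^3
New prefix = 23 - 3 = 20
Supernet: 24.54.240.0/20


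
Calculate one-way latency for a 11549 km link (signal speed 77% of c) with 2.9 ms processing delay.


Speed = 0.77 * 3e5 km/s = 231000 km/s
Propagation delay = 11549 / 231000 = 0.05 s = 49.9957 ms
Processing delay = 2.9 ms
Total one-way latency = 52.8957 ms


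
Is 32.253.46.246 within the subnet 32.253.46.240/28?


Subnet network: 32.253.46.240
Test IP AND mask: 32.253.46.240
Yes, 32.253.46.246 is in 32.253.46.240/28


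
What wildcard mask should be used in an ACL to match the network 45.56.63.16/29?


Subnet mask: 255.255.255.248
Wildcard = 255.255.255.255 - subnet mask
255 - 255 = 0
255 - 255 = 0
255 - 255 = 0
255 - 248 = 7
Wildcard: 0.0.0.7


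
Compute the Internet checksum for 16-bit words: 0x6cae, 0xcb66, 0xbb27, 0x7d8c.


Sum all words (with carry folding):
+ 0x6cae = 0x6cae
+ 0xcb66 = 0x3815
+ 0xbb27 = 0xf33c
+ 0x7d8c = 0x70c9
One's complement: ~0x70c9
Checksum = 0x8f36


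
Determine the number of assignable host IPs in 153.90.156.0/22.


Host bits = 32 - 22 = 10
Total addresses = 2^10 = 1024
Usable = total - 2 (network and broadcast)
Usable hosts: 1022


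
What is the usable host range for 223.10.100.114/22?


Network: 223.10.100.0
Broadcast: 223.10.103.255
First usable = network + 1
Last usable = broadcast - 1
Range: 223.10.100.1 to 223.10.103.254


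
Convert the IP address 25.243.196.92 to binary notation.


25 = 00011001
243 = 11110011
196 = 11000100
92 = 01011100
Binary: 00011001.11110011.11000100.01011100


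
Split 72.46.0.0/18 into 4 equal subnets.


New prefix = 18 + 2 = 20
Each subnet has 4096 addresses
  72.46.0.0/20
  72.46.16.0/20
  72.46.32.0/20
  72.46.48.0/20
Subnets: 72.46.0.0/20, 72.46.16.0/20, 72.46.32.0/20, 72.46.48.0/20


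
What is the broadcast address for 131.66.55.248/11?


Network: 131.64.0.0/11
Host bits = 21
Set all host bits to 1:
Broadcast: 131.95.255.255


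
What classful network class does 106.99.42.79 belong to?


First octet: 106
Binary: 01101010
0xxxxxxx -> Class A (1-126)
Class A, default mask 255.0.0.0 (/8)


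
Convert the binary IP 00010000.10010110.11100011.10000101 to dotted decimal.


00010000 = 16
10010110 = 150
11100011 = 227
10000101 = 133
IP: 16.150.227.133


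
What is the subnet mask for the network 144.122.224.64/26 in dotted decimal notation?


/26 means 26 network bits, 6 host bits
Binary: 11111111111111111111111111000000
Mask: 255.255.255.192


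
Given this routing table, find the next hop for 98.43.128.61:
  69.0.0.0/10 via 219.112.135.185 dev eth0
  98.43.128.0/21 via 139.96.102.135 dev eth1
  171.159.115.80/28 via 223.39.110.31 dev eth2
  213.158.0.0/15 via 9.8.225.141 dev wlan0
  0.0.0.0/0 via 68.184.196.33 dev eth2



Longest prefix match for 98.43.128.61:
  /10 69.0.0.0: no
  /21 98.43.128.0: MATCH
  /28 171.159.115.80: no
  /15 213.158.0.0: no
  /0 0.0.0.0: MATCH
Selected: next-hop 139.96.102.135 via eth1 (matched /21)


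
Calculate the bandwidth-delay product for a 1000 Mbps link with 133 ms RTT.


BDP = bandwidth * RTT
= 1000 Mbps * 133 ms
= 1000 * 1e6 * 133 / 1000 bits
= 133000000 bits
= 16625000 bytes
= 16235.3516 KB
BDP = 133000000 bits (16625000 bytes)


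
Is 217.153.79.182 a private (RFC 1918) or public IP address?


RFC 1918 private ranges:
  10.0.0.0/8 (10.0.0.0 - 10.255.255.255)
  172.16.0.0/12 (172.16.0.0 - 172.31.255.255)
  192.168.0.0/16 (192.168.0.0 - 192.168.255.255)
Public (not in any RFC 1918 range)


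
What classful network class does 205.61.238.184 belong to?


First octet: 205
Binary: 11001101
110xxxxx -> Class C (192-223)
Class C, default mask 255.255.255.0 (/24)


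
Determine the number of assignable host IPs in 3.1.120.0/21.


Host bits = 32 - 21 = 11
Total addresses = 2^11 = 2048
Usable = total - 2 (network and broadcast)
Usable hosts: 2046


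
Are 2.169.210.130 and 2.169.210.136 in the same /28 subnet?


Mask: 255.255.255.240
2.169.210.130 AND mask = 2.169.210.128
2.169.210.136 AND mask = 2.169.210.128
Yes, same subnet (2.169.210.128)


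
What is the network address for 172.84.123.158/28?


IP:   10101100.01010100.01111011.10011110
Mask: 11111111.11111111.11111111.11110000
AND operation:
Net:  10101100.01010100.01111011.10010000
Network: 172.84.123.144/28


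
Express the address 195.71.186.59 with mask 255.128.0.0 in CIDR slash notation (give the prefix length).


Binary: 11111111.10000000.00000000.00000000
Count leading 1s
Prefix: /9


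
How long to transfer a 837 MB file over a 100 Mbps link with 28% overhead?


Effective throughput = 100 * (1 - 28/100) = 72 Mbps
File size in Mb = 837 * 8 = 6696 Mb
Time = 6696 / 72
Time = 93 seconds


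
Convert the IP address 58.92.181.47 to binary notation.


58 = 00111010
92 = 01011100
181 = 10110101
47 = 00101111
Binary: 00111010.01011100.10110101.00101111


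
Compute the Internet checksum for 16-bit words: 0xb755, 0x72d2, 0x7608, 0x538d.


Sum all words (with carry folding):
+ 0xb755 = 0xb755
+ 0x72d2 = 0x2a28
+ 0x7608 = 0xa030
+ 0x538d = 0xf3bd
One's complement: ~0xf3bd
Checksum = 0x0c42


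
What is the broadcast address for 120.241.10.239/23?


Network: 120.241.10.0/23
Host bits = 9
Set all host bits to 1:
Broadcast: 120.241.11.255


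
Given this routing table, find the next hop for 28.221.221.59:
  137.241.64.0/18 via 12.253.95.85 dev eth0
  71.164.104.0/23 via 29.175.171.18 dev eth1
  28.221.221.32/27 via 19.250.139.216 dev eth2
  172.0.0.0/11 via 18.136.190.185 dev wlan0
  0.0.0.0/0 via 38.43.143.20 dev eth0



Longest prefix match for 28.221.221.59:
  /18 137.241.64.0: no
  /23 71.164.104.0: no
  /27 28.221.221.32: MATCH
  /11 172.0.0.0: no
  /0 0.0.0.0: MATCH
Selected: next-hop 19.250.139.216 via eth2 (matched /27)


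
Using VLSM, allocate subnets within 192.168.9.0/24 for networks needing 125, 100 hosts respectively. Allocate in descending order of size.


125 hosts -> /25 (126 usable): 192.168.9.0/25
100 hosts -> /25 (126 usable): 192.168.9.128/25
Allocation: 192.168.9.0/25 (125 hosts, 126 usable); 192.168.9.128/25 (100 hosts, 126 usable)


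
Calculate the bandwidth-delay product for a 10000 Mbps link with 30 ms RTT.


BDP = bandwidth * RTT
= 10000 Mbps * 30 ms
= 10000 * 1e6 * 30 / 1000 bits
= 300000000 bits
= 37500000 bytes
= 36621.0938 KB
BDP = 300000000 bits (37500000 bytes)


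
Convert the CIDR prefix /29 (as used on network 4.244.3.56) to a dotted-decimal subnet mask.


/29 means 29 network bits, 3 host bits
Binary: 11111111111111111111111111111000
Mask: 255.255.255.248


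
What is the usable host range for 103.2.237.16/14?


Network: 103.0.0.0
Broadcast: 103.3.255.255
First usable = network + 1
Last usable = broadcast - 1
Range: 103.0.0.1 to 103.3.255.254


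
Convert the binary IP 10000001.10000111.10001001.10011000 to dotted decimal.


10000001 = 129
10000111 = 135
10001001 = 137
10011000 = 152
IP: 129.135.137.152


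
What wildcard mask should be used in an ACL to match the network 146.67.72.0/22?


Subnet mask: 255.255.252.0
Wildcard = 255.255.255.255 - subnet mask
255 - 255 = 0
255 - 255 = 0
255 - 252 = 3
255 - 0 = 255
Wildcard: 0.0.3.255


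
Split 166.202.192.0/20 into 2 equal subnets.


New prefix = 20 + 1 = 21
Each subnet has 2048 addresses
  166.202.192.0/21
  166.202.200.0/21
Subnets: 166.202.192.0/21, 166.202.200.0/21


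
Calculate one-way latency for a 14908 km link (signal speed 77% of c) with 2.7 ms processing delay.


Speed = 0.77 * 3e5 km/s = 231000 km/s
Propagation delay = 14908 / 231000 = 0.0645 s = 64.5368 ms
Processing delay = 2.7 ms
Total one-way latency = 67.2368 ms


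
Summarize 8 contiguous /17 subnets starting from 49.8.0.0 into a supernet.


Original prefix: /17
Number of subnets: 8 = 2^3
New prefix = 17 - 3 = 14
Supernet: 49.8.0.0/14


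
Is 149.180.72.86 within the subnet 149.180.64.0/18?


Subnet network: 149.180.64.0
Test IP AND mask: 149.180.64.0
Yes, 149.180.72.86 is in 149.180.64.0/18


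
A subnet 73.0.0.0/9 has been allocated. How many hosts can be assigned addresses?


Host bits = 32 - 9 = 23
Total addresses = 2^23 = 8388608
Usable = total - 2 (network and broadcast)
Usable hosts: 8388606


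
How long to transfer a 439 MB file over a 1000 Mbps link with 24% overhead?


Effective throughput = 1000 * (1 - 24/100) = 760 Mbps
File size in Mb = 439 * 8 = 3512 Mb
Time = 3512 / 760
Time = 4.6211 seconds


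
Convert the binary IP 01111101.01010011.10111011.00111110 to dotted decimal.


01111101 = 125
01010011 = 83
10111011 = 187
00111110 = 62
IP: 125.83.187.62


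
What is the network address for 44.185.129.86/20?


IP:   00101100.10111001.10000001.01010110
Mask: 11111111.11111111.11110000.00000000
AND operation:
Net:  00101100.10111001.10000000.00000000
Network: 44.185.128.0/20


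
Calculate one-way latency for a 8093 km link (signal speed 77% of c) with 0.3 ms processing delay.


Speed = 0.77 * 3e5 km/s = 231000 km/s
Propagation delay = 8093 / 231000 = 0.035 s = 35.0346 ms
Processing delay = 0.3 ms
Total one-way latency = 35.3346 ms


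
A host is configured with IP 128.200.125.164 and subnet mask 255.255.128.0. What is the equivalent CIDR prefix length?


Binary: 11111111.11111111.10000000.00000000
Count leading 1s
Prefix: /17


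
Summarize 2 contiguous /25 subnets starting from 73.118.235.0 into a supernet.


Original prefix: /25
Number of subnets: 2 = 2^1
New prefix = 25 - 1 = 24
Supernet: 73.118.235.0/24


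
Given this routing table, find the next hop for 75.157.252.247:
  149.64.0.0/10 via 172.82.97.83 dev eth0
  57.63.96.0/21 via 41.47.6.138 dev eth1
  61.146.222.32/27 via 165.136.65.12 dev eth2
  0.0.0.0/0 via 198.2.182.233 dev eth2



Longest prefix match for 75.157.252.247:
  /10 149.64.0.0: no
  /21 57.63.96.0: no
  /27 61.146.222.32: no
  /0 0.0.0.0: MATCH
Selected: next-hop 198.2.182.233 via eth2 (matched /0)


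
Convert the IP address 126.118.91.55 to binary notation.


126 = 01111110
118 = 01110110
91 = 01011011
55 = 00110111
Binary: 01111110.01110110.01011011.00110111


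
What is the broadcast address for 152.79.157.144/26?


Network: 152.79.157.128/26
Host bits = 6
Set all host bits to 1:
Broadcast: 152.79.157.191


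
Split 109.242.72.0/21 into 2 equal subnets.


New prefix = 21 + 1 = 22
Each subnet has 1024 addresses
  109.242.72.0/22
  109.242.76.0/22
Subnets: 109.242.72.0/22, 109.242.76.0/22


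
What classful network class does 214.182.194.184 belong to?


First octet: 214
Binary: 11010110
110xxxxx -> Class C (192-223)
Class C, default mask 255.255.255.0 (/24)


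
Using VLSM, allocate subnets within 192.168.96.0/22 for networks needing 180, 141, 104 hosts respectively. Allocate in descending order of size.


180 hosts -> /24 (254 usable): 192.168.96.0/24
141 hosts -> /24 (254 usable): 192.168.97.0/24
104 hosts -> /25 (126 usable): 192.168.98.0/25
Allocation: 192.168.96.0/24 (180 hosts, 254 usable); 192.168.97.0/24 (141 hosts, 254 usable); 192.168.98.0/25 (104 hosts, 126 usable)


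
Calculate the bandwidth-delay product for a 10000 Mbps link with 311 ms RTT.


BDP = bandwidth * RTT
= 10000 Mbps * 311 ms
= 10000 * 1e6 * 311 / 1000 bits
= 3110000000 bits
= 388750000 bytes
= 379638.6719 KB
BDP = 3110000000 bits (388750000 bytes)


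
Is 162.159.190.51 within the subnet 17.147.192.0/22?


Subnet network: 17.147.192.0
Test IP AND mask: 162.159.188.0
No, 162.159.190.51 is not in 17.147.192.0/22


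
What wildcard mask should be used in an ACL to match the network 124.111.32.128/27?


Subnet mask: 255.255.255.224
Wildcard = 255.255.255.255 - subnet mask
255 - 255 = 0
255 - 255 = 0
255 - 255 = 0
255 - 224 = 31
Wildcard: 0.0.0.31


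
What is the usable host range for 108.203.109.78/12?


Network: 108.192.0.0
Broadcast: 108.207.255.255
First usable = network + 1
Last usable = broadcast - 1
Range: 108.192.0.1 to 108.207.255.254


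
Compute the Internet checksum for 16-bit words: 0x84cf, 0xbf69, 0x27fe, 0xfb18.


Sum all words (with carry folding):
+ 0x84cf = 0x84cf
+ 0xbf69 = 0x4439
+ 0x27fe = 0x6c37
+ 0xfb18 = 0x6750
One's complement: ~0x6750
Checksum = 0x98af


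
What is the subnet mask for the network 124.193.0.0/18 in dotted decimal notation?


/18 means 18 network bits, 14 host bits
Binary: 11111111111111111100000000000000
Mask: 255.255.192.0


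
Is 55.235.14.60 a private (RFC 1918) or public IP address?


RFC 1918 private ranges:
  10.0.0.0/8 (10.0.0.0 - 10.255.255.255)
  172.16.0.0/12 (172.16.0.0 - 172.31.255.255)
  192.168.0.0/16 (192.168.0.0 - 192.168.255.255)
Public (not in any RFC 1918 range)


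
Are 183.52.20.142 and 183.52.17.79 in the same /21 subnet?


Mask: 255.255.248.0
183.52.20.142 AND mask = 183.52.16.0
183.52.17.79 AND mask = 183.52.16.0
Yes, same subnet (183.52.16.0)


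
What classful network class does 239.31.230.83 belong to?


First octet: 239
Binary: 11101111
1110xxxx -> Class D (224-239)
Class D (multicast), default mask N/A


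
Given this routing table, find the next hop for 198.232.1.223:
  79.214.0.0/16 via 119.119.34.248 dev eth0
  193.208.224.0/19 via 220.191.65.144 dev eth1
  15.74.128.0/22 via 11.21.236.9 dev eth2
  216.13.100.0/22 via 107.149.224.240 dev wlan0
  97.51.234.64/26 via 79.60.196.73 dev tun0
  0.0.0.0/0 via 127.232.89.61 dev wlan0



Longest prefix match for 198.232.1.223:
  /16 79.214.0.0: no
  /19 193.208.224.0: no
  /22 15.74.128.0: no
  /22 216.13.100.0: no
  /26 97.51.234.64: no
  /0 0.0.0.0: MATCH
Selected: next-hop 127.232.89.61 via wlan0 (matched /0)


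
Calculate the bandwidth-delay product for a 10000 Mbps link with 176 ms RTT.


BDP = bandwidth * RTT
= 10000 Mbps * 176 ms
= 10000 * 1e6 * 176 / 1000 bits
= 1760000000 bits
= 220000000 bytes
= 214843.75 KB
BDP = 1760000000 bits (220000000 bytes)


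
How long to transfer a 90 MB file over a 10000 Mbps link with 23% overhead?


Effective throughput = 10000 * (1 - 23/100) = 7700 Mbps
File size in Mb = 90 * 8 = 720 Mb
Time = 720 / 7700
Time = 0.0935 seconds


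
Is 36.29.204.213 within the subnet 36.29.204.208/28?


Subnet network: 36.29.204.208
Test IP AND mask: 36.29.204.208
Yes, 36.29.204.213 is in 36.29.204.208/28


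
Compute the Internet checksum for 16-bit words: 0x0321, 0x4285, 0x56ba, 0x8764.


Sum all words (with carry folding):
+ 0x0321 = 0x0321
+ 0x4285 = 0x45a6
+ 0x56ba = 0x9c60
+ 0x8764 = 0x23c5
One's complement: ~0x23c5
Checksum = 0xdc3a


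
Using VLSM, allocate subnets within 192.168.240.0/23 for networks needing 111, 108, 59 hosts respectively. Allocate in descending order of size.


111 hosts -> /25 (126 usable): 192.168.240.0/25
108 hosts -> /25 (126 usable): 192.168.240.128/25
59 hosts -> /26 (62 usable): 192.168.241.0/26
Allocation: 192.168.240.0/25 (111 hosts, 126 usable); 192.168.240.128/25 (108 hosts, 126 usable); 192.168.241.0/26 (59 hosts, 62 usable)


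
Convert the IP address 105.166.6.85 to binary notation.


105 = 01101001
166 = 10100110
6 = 00000110
85 = 01010101
Binary: 01101001.10100110.00000110.01010101


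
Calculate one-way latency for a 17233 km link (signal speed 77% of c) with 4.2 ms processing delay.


Speed = 0.77 * 3e5 km/s = 231000 km/s
Propagation delay = 17233 / 231000 = 0.0746 s = 74.6017 ms
Processing delay = 4.2 ms
Total one-way latency = 78.8017 ms


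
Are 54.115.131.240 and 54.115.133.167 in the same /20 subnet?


Mask: 255.255.240.0
54.115.131.240 AND mask = 54.115.128.0
54.115.133.167 AND mask = 54.115.128.0
Yes, same subnet (54.115.128.0)


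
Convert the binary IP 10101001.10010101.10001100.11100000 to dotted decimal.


10101001 = 169
10010101 = 149
10001100 = 140
11100000 = 224
IP: 169.149.140.224


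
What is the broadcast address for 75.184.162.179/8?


Network: 75.0.0.0/8
Host bits = 24
Set all host bits to 1:
Broadcast: 75.255.255.255


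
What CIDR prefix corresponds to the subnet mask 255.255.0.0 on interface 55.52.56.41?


Binary: 11111111.11111111.00000000.00000000
Count leading 1s
Prefix: /16


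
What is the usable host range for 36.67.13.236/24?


Network: 36.67.13.0
Broadcast: 36.67.13.255
First usable = network + 1
Last usable = broadcast - 1
Range: 36.67.13.1 to 36.67.13.254


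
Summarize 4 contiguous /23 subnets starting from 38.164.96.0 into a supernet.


Original prefix: /23
Number of subnets: 4 = 2^2
New prefix = 23 - 2 = 21
Supernet: 38.164.96.0/21


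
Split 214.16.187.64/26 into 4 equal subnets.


New prefix = 26 + 2 = 28
Each subnet has 16 addresses
  214.16.187.64/28
  214.16.187.80/28
  214.16.187.96/28
  214.16.187.112/28
Subnets: 214.16.187.64/28, 214.16.187.80/28, 214.16.187.96/28, 214.16.187.112/28


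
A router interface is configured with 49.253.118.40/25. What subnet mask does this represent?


/25 means 25 network bits, 7 host bits
Binary: 11111111111111111111111110000000
Mask: 255.255.255.128


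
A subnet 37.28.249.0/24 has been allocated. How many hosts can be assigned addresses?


Host bits = 32 - 24 = 8
Total addresses = 2^8 = 256
Usable = total - 2 (network and broadcast)
Usable hosts: 254


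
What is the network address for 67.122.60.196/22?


IP:   01000011.01111010.00111100.11000100
Mask: 11111111.11111111.11111100.00000000
AND operation:
Net:  01000011.01111010.00111100.00000000
Network: 67.122.60.0/22


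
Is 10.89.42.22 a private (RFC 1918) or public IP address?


RFC 1918 private ranges:
  10.0.0.0/8 (10.0.0.0 - 10.255.255.255)
  172.16.0.0/12 (172.16.0.0 - 172.31.255.255)
  192.168.0.0/16 (192.168.0.0 - 192.168.255.255)
Private (in 10.0.0.0/8)


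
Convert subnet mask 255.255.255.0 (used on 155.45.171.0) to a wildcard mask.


Subnet mask: 255.255.255.0
Wildcard = 255.255.255.255 - subnet mask
255 - 255 = 0
255 - 255 = 0
255 - 255 = 0
255 - 0 = 255
Wildcard: 0.0.0.255


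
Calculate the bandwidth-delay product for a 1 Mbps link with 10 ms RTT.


BDP = bandwidth * RTT
= 1 Mbps * 10 ms
= 1 * 1e6 * 10 / 1000 bits
= 10000 bits
= 1250 bytes
= 1.2207 KB
BDP = 10000 bits (1250 bytes)


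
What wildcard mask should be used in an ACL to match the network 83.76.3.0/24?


Subnet mask: 255.255.255.0
Wildcard = 255.255.255.255 - subnet mask
255 - 255 = 0
255 - 255 = 0
255 - 255 = 0
255 - 0 = 255
Wildcard: 0.0.0.255


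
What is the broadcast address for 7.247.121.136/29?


Network: 7.247.121.136/29
Host bits = 3
Set all host bits to 1:
Broadcast: 7.247.121.143


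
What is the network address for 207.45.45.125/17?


IP:   11001111.00101101.00101101.01111101
Mask: 11111111.11111111.10000000.00000000
AND operation:
Net:  11001111.00101101.00000000.00000000
Network: 207.45.0.0/17


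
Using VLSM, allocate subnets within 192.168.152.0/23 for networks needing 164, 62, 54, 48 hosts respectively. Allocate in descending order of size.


164 hosts -> /24 (254 usable): 192.168.152.0/24
62 hosts -> /26 (62 usable): 192.168.153.0/26
54 hosts -> /26 (62 usable): 192.168.153.64/26
48 hosts -> /26 (62 usable): 192.168.153.128/26
Allocation: 192.168.152.0/24 (164 hosts, 254 usable); 192.168.153.0/26 (62 hosts, 62 usable); 192.168.153.64/26 (54 hosts, 62 usable); 192.168.153.128/26 (48 hosts, 62 usable)


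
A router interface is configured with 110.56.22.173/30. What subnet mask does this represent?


/30 means 30 network bits, 2 host bits
Binary: 11111111111111111111111111111100
Mask: 255.255.255.252


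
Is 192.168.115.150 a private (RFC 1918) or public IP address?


RFC 1918 private ranges:
  10.0.0.0/8 (10.0.0.0 - 10.255.255.255)
  172.16.0.0/12 (172.16.0.0 - 172.31.255.255)
  192.168.0.0/16 (192.168.0.0 - 192.168.255.255)
Private (in 192.168.0.0/16)


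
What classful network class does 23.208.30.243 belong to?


First octet: 23
Binary: 00010111
0xxxxxxx -> Class A (1-126)
Class A, default mask 255.0.0.0 (/8)


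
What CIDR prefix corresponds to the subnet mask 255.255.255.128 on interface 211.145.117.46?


Binary: 11111111.11111111.11111111.10000000
Count leading 1s
Prefix: /25


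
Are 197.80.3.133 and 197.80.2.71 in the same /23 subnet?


Mask: 255.255.254.0
197.80.3.133 AND mask = 197.80.2.0
197.80.2.71 AND mask = 197.80.2.0
Yes, same subnet (197.80.2.0)


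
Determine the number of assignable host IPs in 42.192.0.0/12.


Host bits = 32 - 12 = 20
Total addresses = 2^20 = 1048576
Usable = total - 2 (network and broadcast)
Usable hosts: 1048574


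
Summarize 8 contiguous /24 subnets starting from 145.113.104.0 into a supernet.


Original prefix: /24
Number of subnets: 8 = 2^3
New prefix = 24 - 3 = 21
Supernet: 145.113.104.0/21


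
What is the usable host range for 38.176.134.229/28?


Network: 38.176.134.224
Broadcast: 38.176.134.239
First usable = network + 1
Last usable = broadcast - 1
Range: 38.176.134.225 to 38.176.134.238


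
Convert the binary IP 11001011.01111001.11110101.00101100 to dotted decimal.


11001011 = 203
01111001 = 121
11110101 = 245
00101100 = 44
IP: 203.121.245.44


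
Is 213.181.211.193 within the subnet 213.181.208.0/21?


Subnet network: 213.181.208.0
Test IP AND mask: 213.181.208.0
Yes, 213.181.211.193 is in 213.181.208.0/21


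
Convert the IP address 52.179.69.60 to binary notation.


52 = 00110100
179 = 10110011
69 = 01000101
60 = 00111100
Binary: 00110100.10110011.01000101.00111100


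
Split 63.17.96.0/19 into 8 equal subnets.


New prefix = 19 + 3 = 22
Each subnet has 1024 addresses
  63.17.96.0/22
  63.17.100.0/22
  63.17.104.0/22
  63.17.108.0/22
  63.17.112.0/22
  63.17.116.0/22
  63.17.120.0/22
  63.17.124.0/22
Subnets: 63.17.96.0/22, 63.17.100.0/22, 63.17.104.0/22, 63.17.108.0/22, 63.17.112.0/22, 63.17.116.0/22, 63.17.120.0/22, 63.17.124.0/22


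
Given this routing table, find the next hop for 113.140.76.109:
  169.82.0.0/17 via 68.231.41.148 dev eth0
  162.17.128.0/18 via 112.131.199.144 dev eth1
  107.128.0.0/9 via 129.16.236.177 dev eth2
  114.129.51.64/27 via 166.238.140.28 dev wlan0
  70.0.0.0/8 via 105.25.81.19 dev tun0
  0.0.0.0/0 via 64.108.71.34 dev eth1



Longest prefix match for 113.140.76.109:
  /17 169.82.0.0: no
  /18 162.17.128.0: no
  /9 107.128.0.0: no
  /27 114.129.51.64: no
  /8 70.0.0.0: no
  /0 0.0.0.0: MATCH
Selected: next-hop 64.108.71.34 via eth1 (matched /0)


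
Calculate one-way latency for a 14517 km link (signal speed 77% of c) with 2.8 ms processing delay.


Speed = 0.77 * 3e5 km/s = 231000 km/s
Propagation delay = 14517 / 231000 = 0.0628 s = 62.8442 ms
Processing delay = 2.8 ms
Total one-way latency = 65.6442 ms


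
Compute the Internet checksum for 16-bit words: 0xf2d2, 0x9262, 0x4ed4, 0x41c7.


Sum all words (with carry folding):
+ 0xf2d2 = 0xf2d2
+ 0x9262 = 0x8535
+ 0x4ed4 = 0xd409
+ 0x41c7 = 0x15d1
One's complement: ~0x15d1
Checksum = 0xea2e


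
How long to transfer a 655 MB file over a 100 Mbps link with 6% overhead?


Effective throughput = 100 * (1 - 6/100) = 94 Mbps
File size in Mb = 655 * 8 = 5240 Mb
Time = 5240 / 94
Time = 55.7447 seconds


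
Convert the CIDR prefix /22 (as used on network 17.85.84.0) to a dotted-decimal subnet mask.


/22 means 22 network bits, 10 host bits
Binary: 11111111111111111111110000000000
Mask: 255.255.252.0


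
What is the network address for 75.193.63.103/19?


IP:   01001011.11000001.00111111.01100111
Mask: 11111111.11111111.11100000.00000000
AND operation:
Net:  01001011.11000001.00100000.00000000
Network: 75.193.32.0/19


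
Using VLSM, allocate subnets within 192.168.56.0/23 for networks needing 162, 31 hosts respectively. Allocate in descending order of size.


162 hosts -> /24 (254 usable): 192.168.56.0/24
31 hosts -> /26 (62 usable): 192.168.57.0/26
Allocation: 192.168.56.0/24 (162 hosts, 254 usable); 192.168.57.0/26 (31 hosts, 62 usable)


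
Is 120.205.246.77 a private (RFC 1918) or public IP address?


RFC 1918 private ranges:
  10.0.0.0/8 (10.0.0.0 - 10.255.255.255)
  172.16.0.0/12 (172.16.0.0 - 172.31.255.255)
  192.168.0.0/16 (192.168.0.0 - 192.168.255.255)
Public (not in any RFC 1918 range)


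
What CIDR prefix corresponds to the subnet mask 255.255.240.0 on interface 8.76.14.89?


Binary: 11111111.11111111.11110000.00000000
Count leading 1s
Prefix: /20


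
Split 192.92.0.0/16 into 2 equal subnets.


New prefix = 16 + 1 = 17
Each subnet has 32768 addresses
  192.92.0.0/17
  192.92.128.0/17
Subnets: 192.92.0.0/17, 192.92.128.0/17


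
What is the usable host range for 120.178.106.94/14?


Network: 120.176.0.0
Broadcast: 120.179.255.255
First usable = network + 1
Last usable = broadcast - 1
Range: 120.176.0.1 to 120.179.255.254


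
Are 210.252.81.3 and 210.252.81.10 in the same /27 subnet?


Mask: 255.255.255.224
210.252.81.3 AND mask = 210.252.81.0
210.252.81.10 AND mask = 210.252.81.0
Yes, same subnet (210.252.81.0)


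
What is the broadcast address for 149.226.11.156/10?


Network: 149.192.0.0/10
Host bits = 22
Set all host bits to 1:
Broadcast: 149.255.255.255


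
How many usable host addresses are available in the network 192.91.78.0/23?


Host bits = 32 - 23 = 9
Total addresses = 2^9 = 512
Usable = total - 2 (network and broadcast)
Usable hosts: 510
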